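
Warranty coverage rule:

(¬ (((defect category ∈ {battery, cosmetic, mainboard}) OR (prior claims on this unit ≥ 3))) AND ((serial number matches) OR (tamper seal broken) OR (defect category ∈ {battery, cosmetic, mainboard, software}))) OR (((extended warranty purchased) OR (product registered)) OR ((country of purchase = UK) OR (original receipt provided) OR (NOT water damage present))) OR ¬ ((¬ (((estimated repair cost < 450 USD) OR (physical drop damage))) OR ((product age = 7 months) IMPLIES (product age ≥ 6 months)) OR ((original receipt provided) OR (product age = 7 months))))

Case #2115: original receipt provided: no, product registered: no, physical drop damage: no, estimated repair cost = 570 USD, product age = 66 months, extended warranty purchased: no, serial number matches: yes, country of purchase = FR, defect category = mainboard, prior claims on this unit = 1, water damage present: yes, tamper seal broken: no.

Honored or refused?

Atomic conditions:
  defect category ∈ {battery, cosmetic, mainboard}: mainboard is in the set → true
  prior claims on this unit ≥ 3: 1 ≥ 3 is false
  serial number matches: yes → true
  tamper seal broken: no → false
  defect category ∈ {battery, cosmetic, mainboard, software}: mainboard is in the set → true
  extended warranty purchased: no → false
  product registered: no → false
  country of purchase = UK: FR == UK is false
  original receipt provided: no → false
  NOT water damage present: yes → false
  estimated repair cost < 450 USD: 570 < 450 is false
  physical drop damage: no → false
  product age = 7 months: 66 == 7 is false
  product age ≥ 6 months: 66 ≥ 6 is true
Combine:
[1.1.1] true OR false = true
[1.1] NOT true = false
[1.2] true OR false OR true = true
[1] false AND true = false
[2.1] false OR false = false
[2.2] false OR false OR false = false
[2] false OR false = false
[3.1.1.1] false OR false = false
[3.1.1] NOT false = true
[3.1.2] false → true (antecedent false ⇒ implication holds) = true
[3.1.3] false OR false = false
[3.1] true OR true OR false = true
[3] NOT true = false
[root] false OR false OR false = false
Overall: false → refused

Refused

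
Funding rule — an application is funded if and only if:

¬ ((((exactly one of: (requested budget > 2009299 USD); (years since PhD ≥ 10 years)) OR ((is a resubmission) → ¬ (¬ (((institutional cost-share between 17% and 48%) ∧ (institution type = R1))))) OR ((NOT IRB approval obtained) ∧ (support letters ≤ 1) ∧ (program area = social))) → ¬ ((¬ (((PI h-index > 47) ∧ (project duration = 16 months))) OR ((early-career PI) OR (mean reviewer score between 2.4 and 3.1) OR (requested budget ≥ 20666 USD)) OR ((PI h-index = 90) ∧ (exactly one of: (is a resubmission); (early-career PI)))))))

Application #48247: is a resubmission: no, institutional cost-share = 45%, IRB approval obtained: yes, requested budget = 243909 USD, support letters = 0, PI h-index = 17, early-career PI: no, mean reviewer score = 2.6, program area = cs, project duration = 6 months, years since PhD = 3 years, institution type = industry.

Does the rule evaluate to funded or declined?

Atomic conditions:
  requested budget > 2009299 USD: 243909 > 2009299 is false
  years since PhD ≥ 10 years: 3 ≥ 10 is false
  is a resubmission: no → false
  institutional cost-share between 17% and 48%: 45 in [17, 48] is true
  institution type = R1: industry == R1 is false
  NOT IRB approval obtained: yes → false
  support letters ≤ 1: 0 ≤ 1 is true
  program area = social: cs == social is false
  PI h-index > 47: 17 > 47 is false
  project duration = 16 months: 6 == 16 is false
  early-career PI: no → false
  mean reviewer score between 2.4 and 3.1: 2.6 in [2.4, 3.1] is true
  requested budget ≥ 20666 USD: 243909 ≥ 20666 is true
  PI h-index = 90: 17 == 90 is false
Combine:
[1.1.1] exactly-one(false, false) = false
[1.1.2.2.1.1] true AND false = false
[1.1.2.2.1] NOT false = true
[1.1.2.2] NOT true = false
[1.1.2] false → false (antecedent false ⇒ implication holds) = true
[1.1.3] false AND true AND false = false
[1.1] false OR true OR false = true
[1.2.1.1.1] false AND false = false
[1.2.1.1] NOT false = true
[1.2.1.2] false OR true OR true = true
[1.2.1.3.2] exactly-one(false, false) = false
[1.2.1.3] false AND false = false
[1.2.1] true OR true OR false = true
[1.2] NOT true = false
[1] true → false = false
[root] NOT false = true
Overall: true → funded

Funded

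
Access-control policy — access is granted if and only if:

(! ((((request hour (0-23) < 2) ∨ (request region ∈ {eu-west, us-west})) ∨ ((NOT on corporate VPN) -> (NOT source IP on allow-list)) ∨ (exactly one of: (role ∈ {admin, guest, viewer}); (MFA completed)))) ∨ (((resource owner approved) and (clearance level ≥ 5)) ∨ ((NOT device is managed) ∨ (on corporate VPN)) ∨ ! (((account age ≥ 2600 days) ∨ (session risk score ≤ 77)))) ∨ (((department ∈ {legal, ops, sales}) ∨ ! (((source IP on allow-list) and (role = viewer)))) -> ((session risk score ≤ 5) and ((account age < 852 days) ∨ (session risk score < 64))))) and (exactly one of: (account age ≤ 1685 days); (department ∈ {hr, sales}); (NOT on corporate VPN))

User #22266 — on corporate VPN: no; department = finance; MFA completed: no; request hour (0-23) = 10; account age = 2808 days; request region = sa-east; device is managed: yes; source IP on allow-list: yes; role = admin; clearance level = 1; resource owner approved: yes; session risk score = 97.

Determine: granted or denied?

Atomic conditions:
  request hour (0-23) < 2: 10 < 2 is false
  request region ∈ {eu-west, us-west}: sa-east is not in the set → false
  NOT on corporate VPN: no → true
  NOT source IP on allow-list: yes → false
  role ∈ {admin, guest, viewer}: admin is in the set → true
  MFA completed: no → false
  resource owner approved: yes → true
  clearance level ≥ 5: 1 ≥ 5 is false
  NOT device is managed: yes → false
  on corporate VPN: no → false
  account age ≥ 2600 days: 2808 ≥ 2600 is true
  session risk score ≤ 77: 97 ≤ 77 is false
  department ∈ {legal, ops, sales}: finance is not in the set → false
  source IP on allow-list: yes → true
  role = viewer: admin == viewer is false
  session risk score ≤ 5: 97 ≤ 5 is false
  account age < 852 days: 2808 < 852 is false
  session risk score < 64: 97 < 64 is false
  account age ≤ 1685 days: 2808 ≤ 1685 is false
  department ∈ {hr, sales}: finance is not in the set → false
Combine:
[1.1.1.1] false OR false = false
[1.1.1.2] true → false = false
[1.1.1.3] exactly-one(true, false) = true
[1.1.1] false OR false OR true = true
[1.1] NOT true = false
[1.2.1] true AND false = false
[1.2.2] false OR false = false
[1.2.3.1] true OR false = true
[1.2.3] NOT true = false
[1.2] false OR false OR false = false
[1.3.1.2.1] true AND false = false
[1.3.1.2] NOT false = true
[1.3.1] false OR true = true
[1.3.2.2] false OR false = false
[1.3.2] false AND false = false
[1.3] true → false = false
[1] false OR false OR false = false
[2] exactly-one(false, false, true) = true
[root] false AND true = false
Overall: false → denied

Denied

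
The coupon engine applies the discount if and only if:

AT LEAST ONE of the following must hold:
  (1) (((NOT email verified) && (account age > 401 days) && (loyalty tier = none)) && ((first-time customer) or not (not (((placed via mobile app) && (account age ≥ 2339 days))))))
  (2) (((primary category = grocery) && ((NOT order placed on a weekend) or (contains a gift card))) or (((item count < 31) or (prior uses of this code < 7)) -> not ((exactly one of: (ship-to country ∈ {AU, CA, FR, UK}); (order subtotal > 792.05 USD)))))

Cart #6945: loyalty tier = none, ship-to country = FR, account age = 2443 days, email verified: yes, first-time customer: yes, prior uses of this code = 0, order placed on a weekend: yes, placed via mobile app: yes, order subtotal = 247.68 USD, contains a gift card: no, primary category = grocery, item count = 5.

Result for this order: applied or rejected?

Atomic conditions:
  NOT email verified: yes → false
  account age > 401 days: 2443 > 401 is true
  loyalty tier = none: none == none is true
  first-time customer: yes → true
  placed via mobile app: yes → true
  account age ≥ 2339 days: 2443 ≥ 2339 is true
  primary category = grocery: grocery == grocery is true
  NOT order placed on a weekend: yes → false
  contains a gift card: no → false
  item count < 31: 5 < 31 is true
  prior uses of this code < 7: 0 < 7 is true
  ship-to country ∈ {AU, CA, FR, UK}: FR is in the set → true
  order subtotal > 792.05 USD: 247.68 > 792.05 is false
Combine:
[1.1] false AND true AND true = false
[1.2.2.1.1] true AND true = true
[1.2.2.1] NOT true = false
[1.2.2] NOT false = true
[1.2] true OR true = true
[1] false AND true = false
[2.1.2] false OR false = false
[2.1] true AND false = false
[2.2.1] true OR true = true
[2.2.2.1] exactly-one(true, false) = true
[2.2.2] NOT true = false
[2.2] true → false = false
[2] false OR false = false
[root] false OR false = false
Overall: false → rejected

Rejected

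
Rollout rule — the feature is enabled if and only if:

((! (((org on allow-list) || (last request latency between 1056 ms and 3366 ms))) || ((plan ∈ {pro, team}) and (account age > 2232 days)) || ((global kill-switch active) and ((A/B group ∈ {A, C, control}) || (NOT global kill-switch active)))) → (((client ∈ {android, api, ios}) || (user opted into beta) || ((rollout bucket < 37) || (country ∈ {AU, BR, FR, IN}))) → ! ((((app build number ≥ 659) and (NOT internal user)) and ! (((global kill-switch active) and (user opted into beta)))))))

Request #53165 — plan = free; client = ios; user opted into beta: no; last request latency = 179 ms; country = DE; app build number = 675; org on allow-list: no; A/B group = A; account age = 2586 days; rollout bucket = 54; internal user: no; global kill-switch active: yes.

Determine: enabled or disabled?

Atomic conditions:
  org on allow-list: no → false
  last request latency between 1056 ms and 3366 ms: 179 in [1056, 3366] is false
  plan ∈ {pro, team}: free is not in the set → false
  account age > 2232 days: 2586 > 2232 is true
  global kill-switch active: yes → true
  A/B group ∈ {A, C, control}: A is in the set → true
  NOT global kill-switch active: yes → false
  client ∈ {android, api, ios}: ios is in the set → true
  user opted into beta: no → false
  rollout bucket < 37: 54 < 37 is false
  country ∈ {AU, BR, FR, IN}: DE is not in the set → false
  app build number ≥ 659: 675 ≥ 659 is true
  NOT internal user: no → true
Combine:
[1.1.1] false OR false = false
[1.1] NOT false = true
[1.2] false AND true = false
[1.3.2] true OR false = true
[1.3] true AND true = true
[1] true OR false OR true = true
[2.1.3] false OR false = false
[2.1] true OR false OR false = true
[2.2.1.1] true AND true = true
[2.2.1.2.1] true AND false = false
[2.2.1.2] NOT false = true
[2.2.1] true AND true = true
[2.2] NOT true = false
[2] true → false = false
[root] true → false = false
Overall: false → disabled

Disabled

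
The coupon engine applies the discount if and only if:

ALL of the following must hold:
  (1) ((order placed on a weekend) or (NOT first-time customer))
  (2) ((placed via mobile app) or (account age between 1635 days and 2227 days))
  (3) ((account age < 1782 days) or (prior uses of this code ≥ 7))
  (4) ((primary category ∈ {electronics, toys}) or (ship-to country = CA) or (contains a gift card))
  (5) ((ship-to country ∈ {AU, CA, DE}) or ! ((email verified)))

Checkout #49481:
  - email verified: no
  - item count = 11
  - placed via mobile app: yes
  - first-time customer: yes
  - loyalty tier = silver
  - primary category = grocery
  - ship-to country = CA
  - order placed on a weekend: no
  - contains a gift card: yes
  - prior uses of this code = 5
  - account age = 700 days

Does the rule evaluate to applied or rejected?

Rejected

Atomic conditions:
  order placed on a weekend: no → false
  NOT first-time customer: yes → false
  placed via mobile app: yes → true
  account age between 1635 days and 2227 days: 700 in [1635, 2227] is false
  account age < 1782 days: 700 < 1782 is true
  prior uses of this code ≥ 7: 5 ≥ 7 is false
  primary category ∈ {electronics, toys}: grocery is not in the set → false
  ship-to country = CA: CA == CA is true
  contains a gift card: yes → true
  ship-to country ∈ {AU, CA, DE}: CA is in the set → true
  email verified: no → false
Combine:
[1] false OR false = false
[2] true OR false = true
[3] true OR false = true
[4] false OR true OR true = true
[5.2] NOT false = true
[5] true OR true = true
[root] false AND true AND true AND true AND true = false
Overall: false → rejected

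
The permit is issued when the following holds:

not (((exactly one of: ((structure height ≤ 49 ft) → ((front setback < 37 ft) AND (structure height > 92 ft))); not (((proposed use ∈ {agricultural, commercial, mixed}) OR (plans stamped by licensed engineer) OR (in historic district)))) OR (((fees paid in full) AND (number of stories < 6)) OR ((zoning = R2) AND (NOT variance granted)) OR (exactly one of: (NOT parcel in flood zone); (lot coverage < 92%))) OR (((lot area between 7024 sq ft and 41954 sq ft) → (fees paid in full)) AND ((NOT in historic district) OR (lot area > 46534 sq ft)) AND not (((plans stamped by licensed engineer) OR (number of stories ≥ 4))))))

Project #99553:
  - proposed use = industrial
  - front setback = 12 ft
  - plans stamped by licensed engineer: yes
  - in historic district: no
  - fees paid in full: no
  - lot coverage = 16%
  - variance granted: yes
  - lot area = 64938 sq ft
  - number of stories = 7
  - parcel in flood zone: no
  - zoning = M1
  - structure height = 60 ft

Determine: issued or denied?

Denied

Atomic conditions:
  structure height ≤ 49 ft: 60 ≤ 49 is false
  front setback < 37 ft: 12 < 37 is true
  structure height > 92 ft: 60 > 92 is false
  proposed use ∈ {agricultural, commercial, mixed}: industrial is not in the set → false
  plans stamped by licensed engineer: yes → true
  in historic district: no → false
  fees paid in full: no → false
  number of stories < 6: 7 < 6 is false
  zoning = R2: M1 == R2 is false
  NOT variance granted: yes → false
  NOT parcel in flood zone: no → true
  lot coverage < 92%: 16 < 92 is true
  lot area between 7024 sq ft and 41954 sq ft: 64938 in [7024, 41954] is false
  NOT in historic district: no → true
  lot area > 46534 sq ft: 64938 > 46534 is true
  number of stories ≥ 4: 7 ≥ 4 is true
Combine:
[1.1.1.2] true AND false = false
[1.1.1] false → false (antecedent false ⇒ implication holds) = true
[1.1.2.1] false OR true OR false = true
[1.1.2] NOT true = false
[1.1] exactly-one(true, false) = true
[1.2.1] false AND false = false
[1.2.2] false AND false = false
[1.2.3] exactly-one(true, true) = false
[1.2] false OR false OR false = false
[1.3.1] false → false (antecedent false ⇒ implication holds) = true
[1.3.2] true OR true = true
[1.3.3.1] true OR true = true
[1.3.3] NOT true = false
[1.3] true AND true AND false = false
[1] true OR false OR false = true
[root] NOT true = false
Overall: false → denied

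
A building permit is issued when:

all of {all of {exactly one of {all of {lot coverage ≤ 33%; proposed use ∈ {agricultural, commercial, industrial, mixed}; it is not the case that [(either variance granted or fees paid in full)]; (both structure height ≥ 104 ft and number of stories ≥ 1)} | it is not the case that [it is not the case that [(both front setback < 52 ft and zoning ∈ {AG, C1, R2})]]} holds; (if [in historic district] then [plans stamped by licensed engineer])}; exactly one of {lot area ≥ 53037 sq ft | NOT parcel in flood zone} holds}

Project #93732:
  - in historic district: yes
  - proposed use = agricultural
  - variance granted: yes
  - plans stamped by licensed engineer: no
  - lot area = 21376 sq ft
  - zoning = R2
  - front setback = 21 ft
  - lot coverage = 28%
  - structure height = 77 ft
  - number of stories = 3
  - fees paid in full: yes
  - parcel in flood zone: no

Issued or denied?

Atomic conditions:
  lot coverage ≤ 33%: 28 ≤ 33 is true
  proposed use ∈ {agricultural, commercial, industrial, mixed}: agricultural is in the set → true
  variance granted: yes → true
  fees paid in full: yes → true
  structure height ≥ 104 ft: 77 ≥ 104 is false
  number of stories ≥ 1: 3 ≥ 1 is true
  front setback < 52 ft: 21 < 52 is true
  zoning ∈ {AG, C1, R2}: R2 is in the set → true
  in historic district: yes → true
  plans stamped by licensed engineer: no → false
  lot area ≥ 53037 sq ft: 21376 ≥ 53037 is false
  NOT parcel in flood zone: no → true
Combine:
[1.1.1.3.1] true OR true = true
[1.1.1.3] NOT true = false
[1.1.1.4] false AND true = false
[1.1.1] true AND true AND false AND false = false
[1.1.2.1.1] true AND true = true
[1.1.2.1] NOT true = false
[1.1.2] NOT false = true
[1.1] exactly-one(false, true) = true
[1.2] true → false = false
[1] true AND false = false
[2] exactly-one(false, true) = true
[root] false AND true = false
Overall: false → denied

Denied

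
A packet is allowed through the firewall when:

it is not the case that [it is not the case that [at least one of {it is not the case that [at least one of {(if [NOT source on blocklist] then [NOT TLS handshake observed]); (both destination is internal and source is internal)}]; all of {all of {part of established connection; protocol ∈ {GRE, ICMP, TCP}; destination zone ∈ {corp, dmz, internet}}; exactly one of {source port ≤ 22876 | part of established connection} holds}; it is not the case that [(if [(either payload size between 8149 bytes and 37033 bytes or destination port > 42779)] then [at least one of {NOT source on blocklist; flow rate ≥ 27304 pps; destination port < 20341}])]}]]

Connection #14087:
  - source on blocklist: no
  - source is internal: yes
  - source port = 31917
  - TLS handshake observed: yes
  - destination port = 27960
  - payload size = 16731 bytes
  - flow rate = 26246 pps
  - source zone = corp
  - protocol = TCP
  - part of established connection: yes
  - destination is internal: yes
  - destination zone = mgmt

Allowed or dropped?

Dropped

Atomic conditions:
  NOT source on blocklist: no → true
  NOT TLS handshake observed: yes → false
  destination is internal: yes → true
  source is internal: yes → true
  part of established connection: yes → true
  protocol ∈ {GRE, ICMP, TCP}: TCP is in the set → true
  destination zone ∈ {corp, dmz, internet}: mgmt is not in the set → false
  source port ≤ 22876: 31917 ≤ 22876 is false
  payload size between 8149 bytes and 37033 bytes: 16731 in [8149, 37033] is true
  destination port > 42779: 27960 > 42779 is false
  flow rate ≥ 27304 pps: 26246 ≥ 27304 is false
  destination port < 20341: 27960 < 20341 is false
Combine:
[1.1.1.1.1] true → false = false
[1.1.1.1.2] true AND true = true
[1.1.1.1] false OR true = true
[1.1.1] NOT true = false
[1.1.2.1] true AND true AND false = false
[1.1.2.2] exactly-one(false, true) = true
[1.1.2] false AND true = false
[1.1.3.1.1] true OR false = true
[1.1.3.1.2] true OR false OR false = true
[1.1.3.1] true → true = true
[1.1.3] NOT true = false
[1.1] false OR false OR false = false
[1] NOT false = true
[root] NOT true = false
Overall: false → dropped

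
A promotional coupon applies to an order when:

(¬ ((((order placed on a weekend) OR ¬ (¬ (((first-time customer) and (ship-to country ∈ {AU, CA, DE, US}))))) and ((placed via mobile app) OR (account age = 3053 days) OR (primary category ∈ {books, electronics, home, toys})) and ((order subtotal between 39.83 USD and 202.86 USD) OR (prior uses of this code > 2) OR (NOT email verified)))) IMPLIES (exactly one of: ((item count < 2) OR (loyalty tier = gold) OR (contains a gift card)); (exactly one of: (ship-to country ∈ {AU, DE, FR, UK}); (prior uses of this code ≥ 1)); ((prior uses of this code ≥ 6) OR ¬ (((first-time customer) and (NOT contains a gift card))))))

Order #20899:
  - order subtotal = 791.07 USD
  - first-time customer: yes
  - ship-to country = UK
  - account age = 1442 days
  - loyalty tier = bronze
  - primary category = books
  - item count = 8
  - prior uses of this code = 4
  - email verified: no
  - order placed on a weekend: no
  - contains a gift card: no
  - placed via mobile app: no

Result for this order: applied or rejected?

Rejected

Atomic conditions:
  order placed on a weekend: no → false
  first-time customer: yes → true
  ship-to country ∈ {AU, CA, DE, US}: UK is not in the set → false
  placed via mobile app: no → false
  account age = 3053 days: 1442 == 3053 is false
  primary category ∈ {books, electronics, home, toys}: books is in the set → true
  order subtotal between 39.83 USD and 202.86 USD: 791.07 in [39.83, 202.86] is false
  prior uses of this code > 2: 4 > 2 is true
  NOT email verified: no → true
  item count < 2: 8 < 2 is false
  loyalty tier = gold: bronze == gold is false
  contains a gift card: no → false
  ship-to country ∈ {AU, DE, FR, UK}: UK is in the set → true
  prior uses of this code ≥ 1: 4 ≥ 1 is true
  prior uses of this code ≥ 6: 4 ≥ 6 is false
  NOT contains a gift card: no → true
Combine:
[1.1.1.2.1.1] true AND false = false
[1.1.1.2.1] NOT false = true
[1.1.1.2] NOT true = false
[1.1.1] false OR false = false
[1.1.2] false OR false OR true = true
[1.1.3] false OR true OR true = true
[1.1] false AND true AND true = false
[1] NOT false = true
[2.1] false OR false OR false = false
[2.2] exactly-one(true, true) = false
[2.3.2.1] true AND true = true
[2.3.2] NOT true = false
[2.3] false OR false = false
[2] exactly-one(false, false, false) = false
[root] true → false = false
Overall: false → rejected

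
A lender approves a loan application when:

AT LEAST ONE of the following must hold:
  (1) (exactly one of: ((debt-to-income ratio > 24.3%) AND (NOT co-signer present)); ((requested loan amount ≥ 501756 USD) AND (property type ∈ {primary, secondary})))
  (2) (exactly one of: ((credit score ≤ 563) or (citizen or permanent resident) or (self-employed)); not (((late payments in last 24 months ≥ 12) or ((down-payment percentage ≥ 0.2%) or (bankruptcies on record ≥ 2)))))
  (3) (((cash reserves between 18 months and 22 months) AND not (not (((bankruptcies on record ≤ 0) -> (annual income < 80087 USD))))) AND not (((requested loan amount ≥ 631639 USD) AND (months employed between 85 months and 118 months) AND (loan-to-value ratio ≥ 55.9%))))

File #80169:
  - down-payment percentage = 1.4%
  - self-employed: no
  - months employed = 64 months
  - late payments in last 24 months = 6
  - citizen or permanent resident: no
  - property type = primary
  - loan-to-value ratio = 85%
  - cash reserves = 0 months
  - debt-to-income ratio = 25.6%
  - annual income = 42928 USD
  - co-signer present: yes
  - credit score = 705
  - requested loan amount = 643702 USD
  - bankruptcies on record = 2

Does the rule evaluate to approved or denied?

Approved

Atomic conditions:
  debt-to-income ratio > 24.3%: 25.6 > 24.3 is true
  NOT co-signer present: yes → false
  requested loan amount ≥ 501756 USD: 643702 ≥ 501756 is true
  property type ∈ {primary, secondary}: primary is in the set → true
  credit score ≤ 563: 705 ≤ 563 is false
  citizen or permanent resident: no → false
  self-employed: no → false
  late payments in last 24 months ≥ 12: 6 ≥ 12 is false
  down-payment percentage ≥ 0.2%: 1.4 ≥ 0.2 is true
  bankruptcies on record ≥ 2: 2 ≥ 2 is true
  cash reserves between 18 months and 22 months: 0 in [18, 22] is false
  bankruptcies on record ≤ 0: 2 ≤ 0 is false
  annual income < 80087 USD: 42928 < 80087 is true
  requested loan amount ≥ 631639 USD: 643702 ≥ 631639 is true
  months employed between 85 months and 118 months: 64 in [85, 118] is false
  loan-to-value ratio ≥ 55.9%: 85 ≥ 55.9 is true
Combine:
[1.1] true AND false = false
[1.2] true AND true = true
[1] exactly-one(false, true) = true
[2.1] false OR false OR false = false
[2.2.1.2] true OR true = true
[2.2.1] false OR true = true
[2.2] NOT true = false
[2] exactly-one(false, false) = false
[3.1.2.1.1] false → true (antecedent false ⇒ implication holds) = true
[3.1.2.1] NOT true = false
[3.1.2] NOT false = true
[3.1] false AND true = false
[3.2.1] true AND false AND true = false
[3.2] NOT false = true
[3] false AND true = false
[root] true OR false OR false = true
Overall: true → approved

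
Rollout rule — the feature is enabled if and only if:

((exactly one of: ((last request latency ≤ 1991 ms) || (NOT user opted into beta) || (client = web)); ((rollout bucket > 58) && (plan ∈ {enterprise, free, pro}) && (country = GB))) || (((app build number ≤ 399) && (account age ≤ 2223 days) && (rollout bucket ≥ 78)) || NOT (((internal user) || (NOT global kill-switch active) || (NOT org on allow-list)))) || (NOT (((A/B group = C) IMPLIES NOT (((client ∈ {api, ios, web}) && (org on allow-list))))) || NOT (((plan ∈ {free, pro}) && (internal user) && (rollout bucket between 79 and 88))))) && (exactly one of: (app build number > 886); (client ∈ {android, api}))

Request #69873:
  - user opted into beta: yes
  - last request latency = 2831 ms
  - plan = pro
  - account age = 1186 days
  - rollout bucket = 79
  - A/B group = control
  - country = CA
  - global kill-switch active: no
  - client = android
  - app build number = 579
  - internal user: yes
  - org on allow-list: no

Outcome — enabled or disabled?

Disabled

Atomic conditions:
  last request latency ≤ 1991 ms: 2831 ≤ 1991 is false
  NOT user opted into beta: yes → false
  client = web: android == web is false
  rollout bucket > 58: 79 > 58 is true
  plan ∈ {enterprise, free, pro}: pro is in the set → true
  country = GB: CA == GB is false
  app build number ≤ 399: 579 ≤ 399 is false
  account age ≤ 2223 days: 1186 ≤ 2223 is true
  rollout bucket ≥ 78: 79 ≥ 78 is true
  internal user: yes → true
  NOT global kill-switch active: no → true
  NOT org on allow-list: no → true
  A/B group = C: control == C is false
  client ∈ {api, ios, web}: android is not in the set → false
  org on allow-list: no → false
  plan ∈ {free, pro}: pro is in the set → true
  rollout bucket between 79 and 88: 79 in [79, 88] is true
  app build number > 886: 579 > 886 is false
  client ∈ {android, api}: android is in the set → true
Combine:
[1.1.1] false OR false OR false = false
[1.1.2] true AND true AND false = false
[1.1] exactly-one(false, false) = false
[1.2.1] false AND true AND true = false
[1.2.2.1] true OR true OR true = true
[1.2.2] NOT true = false
[1.2] false OR false = false
[1.3.1.1.2.1] false AND false = false
[1.3.1.1.2] NOT false = true
[1.3.1.1] false → true (antecedent false ⇒ implication holds) = true
[1.3.1] NOT true = false
[1.3.2.1] true AND true AND true = true
[1.3.2] NOT true = false
[1.3] false OR false = false
[1] false OR false OR false = false
[2] exactly-one(false, true) = true
[root] false AND true = false
Overall: false → disabled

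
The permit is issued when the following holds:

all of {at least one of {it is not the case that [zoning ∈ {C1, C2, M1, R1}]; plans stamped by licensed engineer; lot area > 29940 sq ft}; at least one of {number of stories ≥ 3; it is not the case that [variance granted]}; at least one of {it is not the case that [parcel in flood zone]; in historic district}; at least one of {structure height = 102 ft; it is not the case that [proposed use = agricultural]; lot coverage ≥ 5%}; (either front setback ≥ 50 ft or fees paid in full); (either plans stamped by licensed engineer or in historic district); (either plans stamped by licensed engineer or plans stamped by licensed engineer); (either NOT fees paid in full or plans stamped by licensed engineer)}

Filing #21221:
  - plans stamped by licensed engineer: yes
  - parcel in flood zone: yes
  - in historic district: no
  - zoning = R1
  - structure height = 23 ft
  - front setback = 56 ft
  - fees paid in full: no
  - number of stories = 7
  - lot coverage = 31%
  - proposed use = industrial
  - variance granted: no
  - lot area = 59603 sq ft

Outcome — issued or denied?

Denied

Atomic conditions:
  zoning ∈ {C1, C2, M1, R1}: R1 is in the set → true
  plans stamped by licensed engineer: yes → true
  lot area > 29940 sq ft: 59603 > 29940 is true
  number of stories ≥ 3: 7 ≥ 3 is true
  variance granted: no → false
  parcel in flood zone: yes → true
  in historic district: no → false
  structure height = 102 ft: 23 == 102 is false
  proposed use = agricultural: industrial == agricultural is false
  lot coverage ≥ 5%: 31 ≥ 5 is true
  front setback ≥ 50 ft: 56 ≥ 50 is true
  fees paid in full: no → false
  NOT fees paid in full: no → true
Combine:
[1.1] NOT true = false
[1] false OR true OR true = true
[2.2] NOT false = true
[2] true OR true = true
[3.1] NOT true = false
[3] false OR false = false
[4.2] NOT false = true
[4] false OR true OR true = true
[5] true OR false = true
[6] true OR false = true
[7] true OR true = true
[8] true OR true = true
[root] true AND true AND false AND true AND true AND true AND true AND true = false
Overall: false → denied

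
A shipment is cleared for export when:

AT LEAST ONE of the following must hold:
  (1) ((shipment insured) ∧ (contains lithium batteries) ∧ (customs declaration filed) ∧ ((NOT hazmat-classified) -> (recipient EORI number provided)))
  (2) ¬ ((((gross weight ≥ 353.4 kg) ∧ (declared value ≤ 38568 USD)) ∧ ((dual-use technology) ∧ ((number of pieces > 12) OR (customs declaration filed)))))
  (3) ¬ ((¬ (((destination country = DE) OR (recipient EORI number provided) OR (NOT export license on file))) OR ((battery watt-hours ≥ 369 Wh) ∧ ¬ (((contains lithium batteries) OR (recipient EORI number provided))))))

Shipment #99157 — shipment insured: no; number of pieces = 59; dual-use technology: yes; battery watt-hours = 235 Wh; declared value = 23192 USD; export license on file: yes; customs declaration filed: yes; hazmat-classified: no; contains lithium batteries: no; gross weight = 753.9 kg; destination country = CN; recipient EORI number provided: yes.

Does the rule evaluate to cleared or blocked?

Cleared

Atomic conditions:
  shipment insured: no → false
  contains lithium batteries: no → false
  customs declaration filed: yes → true
  NOT hazmat-classified: no → true
  recipient EORI number provided: yes → true
  gross weight ≥ 353.4 kg: 753.9 ≥ 353.4 is true
  declared value ≤ 38568 USD: 23192 ≤ 38568 is true
  dual-use technology: yes → true
  number of pieces > 12: 59 > 12 is true
  destination country = DE: CN == DE is false
  NOT export license on file: yes → false
  battery watt-hours ≥ 369 Wh: 235 ≥ 369 is false
Combine:
[1.4] true → true = true
[1] false AND false AND true AND true = false
[2.1.1] true AND true = true
[2.1.2.2] true OR true = true
[2.1.2] true AND true = true
[2.1] true AND true = true
[2] NOT true = false
[3.1.1.1] false OR true OR false = true
[3.1.1] NOT true = false
[3.1.2.2.1] false OR true = true
[3.1.2.2] NOT true = false
[3.1.2] false AND false = false
[3.1] false OR false = false
[3] NOT false = true
[root] false OR false OR true = true
Overall: true → cleared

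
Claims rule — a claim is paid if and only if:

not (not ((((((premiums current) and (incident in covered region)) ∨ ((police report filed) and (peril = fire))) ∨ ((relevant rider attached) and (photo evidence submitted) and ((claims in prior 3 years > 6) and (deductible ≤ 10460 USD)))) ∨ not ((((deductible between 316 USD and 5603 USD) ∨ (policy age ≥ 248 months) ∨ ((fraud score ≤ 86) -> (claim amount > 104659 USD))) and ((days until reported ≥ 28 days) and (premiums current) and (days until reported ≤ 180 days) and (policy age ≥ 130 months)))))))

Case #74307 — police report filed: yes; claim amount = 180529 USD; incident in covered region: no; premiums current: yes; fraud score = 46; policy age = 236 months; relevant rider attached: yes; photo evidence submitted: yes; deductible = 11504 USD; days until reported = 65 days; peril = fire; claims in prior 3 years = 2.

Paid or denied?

Atomic conditions:
  premiums current: yes → true
  incident in covered region: no → false
  police report filed: yes → true
  peril = fire: fire == fire is true
  relevant rider attached: yes → true
  photo evidence submitted: yes → true
  claims in prior 3 years > 6: 2 > 6 is false
  deductible ≤ 10460 USD: 11504 ≤ 10460 is false
  deductible between 316 USD and 5603 USD: 11504 in [316, 5603] is false
  policy age ≥ 248 months: 236 ≥ 248 is false
  fraud score ≤ 86: 46 ≤ 86 is true
  claim amount > 104659 USD: 180529 > 104659 is true
  days until reported ≥ 28 days: 65 ≥ 28 is true
  days until reported ≤ 180 days: 65 ≤ 180 is true
  policy age ≥ 130 months: 236 ≥ 130 is true
Combine:
[1.1.1.1.1] true AND false = false
[1.1.1.1.2] true AND true = true
[1.1.1.1] false OR true = true
[1.1.1.2.3] false AND false = false
[1.1.1.2] true AND true AND false = false
[1.1.1] true OR false = true
[1.1.2.1.1.3] true → true = true
[1.1.2.1.1] false OR false OR true = true
[1.1.2.1.2] true AND true AND true AND true = true
[1.1.2.1] true AND true = true
[1.1.2] NOT true = false
[1.1] true OR false = true
[1] NOT true = false
[root] NOT false = true
Overall: true → paid

Paid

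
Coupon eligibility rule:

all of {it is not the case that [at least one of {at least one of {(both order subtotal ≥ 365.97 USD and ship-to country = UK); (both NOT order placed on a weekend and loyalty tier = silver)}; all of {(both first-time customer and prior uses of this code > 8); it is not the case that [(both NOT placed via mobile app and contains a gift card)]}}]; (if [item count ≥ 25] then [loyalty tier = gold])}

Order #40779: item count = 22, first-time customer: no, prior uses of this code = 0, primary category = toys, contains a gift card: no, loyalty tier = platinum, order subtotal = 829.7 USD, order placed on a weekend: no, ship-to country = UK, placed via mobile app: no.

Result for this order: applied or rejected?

Rejected

Atomic conditions:
  order subtotal ≥ 365.97 USD: 829.7 ≥ 365.97 is true
  ship-to country = UK: UK == UK is true
  NOT order placed on a weekend: no → true
  loyalty tier = silver: platinum == silver is false
  first-time customer: no → false
  prior uses of this code > 8: 0 > 8 is false
  NOT placed via mobile app: no → true
  contains a gift card: no → false
  item count ≥ 25: 22 ≥ 25 is false
  loyalty tier = gold: platinum == gold is false
Combine:
[1.1.1.1] true AND true = true
[1.1.1.2] true AND false = false
[1.1.1] true OR false = true
[1.1.2.1] false AND false = false
[1.1.2.2.1] true AND false = false
[1.1.2.2] NOT false = true
[1.1.2] false AND true = false
[1.1] true OR false = true
[1] NOT true = false
[2] false → false (antecedent false ⇒ implication holds) = true
[root] false AND true = false
Overall: false → rejected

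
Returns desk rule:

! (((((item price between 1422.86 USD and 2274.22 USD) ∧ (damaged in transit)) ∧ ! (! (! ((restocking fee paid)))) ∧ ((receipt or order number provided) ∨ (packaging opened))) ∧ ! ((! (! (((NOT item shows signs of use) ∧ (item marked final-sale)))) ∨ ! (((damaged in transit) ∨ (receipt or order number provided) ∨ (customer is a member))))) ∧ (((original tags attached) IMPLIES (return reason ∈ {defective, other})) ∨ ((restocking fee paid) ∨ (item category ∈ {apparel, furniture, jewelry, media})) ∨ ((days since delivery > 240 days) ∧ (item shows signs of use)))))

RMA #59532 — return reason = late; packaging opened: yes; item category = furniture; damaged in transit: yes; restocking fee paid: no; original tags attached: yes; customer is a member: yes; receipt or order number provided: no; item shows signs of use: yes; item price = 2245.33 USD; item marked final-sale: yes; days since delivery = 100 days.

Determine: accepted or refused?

Refused

Atomic conditions:
  item price between 1422.86 USD and 2274.22 USD: 2245.33 in [1422.86, 2274.22] is true
  damaged in transit: yes → true
  restocking fee paid: no → false
  receipt or order number provided: no → false
  packaging opened: yes → true
  NOT item shows signs of use: yes → false
  item marked final-sale: yes → true
  customer is a member: yes → true
  original tags attached: yes → true
  return reason ∈ {defective, other}: late is not in the set → false
  item category ∈ {apparel, furniture, jewelry, media}: furniture is in the set → true
  days since delivery > 240 days: 100 > 240 is false
  item shows signs of use: yes → true
Combine:
[1.1.1] true AND true = true
[1.1.2.1.1] NOT false = true
[1.1.2.1] NOT true = false
[1.1.2] NOT false = true
[1.1.3] false OR true = true
[1.1] true AND true AND true = true
[1.2.1.1.1.1] false AND true = false
[1.2.1.1.1] NOT false = true
[1.2.1.1] NOT true = false
[1.2.1.2.1] true OR false OR true = true
[1.2.1.2] NOT true = false
[1.2.1] false OR false = false
[1.2] NOT false = true
[1.3.1] true → false = false
[1.3.2] false OR true = true
[1.3.3] false AND true = false
[1.3] false OR true OR false = true
[1] true AND true AND true = true
[root] NOT true = false
Overall: false → refused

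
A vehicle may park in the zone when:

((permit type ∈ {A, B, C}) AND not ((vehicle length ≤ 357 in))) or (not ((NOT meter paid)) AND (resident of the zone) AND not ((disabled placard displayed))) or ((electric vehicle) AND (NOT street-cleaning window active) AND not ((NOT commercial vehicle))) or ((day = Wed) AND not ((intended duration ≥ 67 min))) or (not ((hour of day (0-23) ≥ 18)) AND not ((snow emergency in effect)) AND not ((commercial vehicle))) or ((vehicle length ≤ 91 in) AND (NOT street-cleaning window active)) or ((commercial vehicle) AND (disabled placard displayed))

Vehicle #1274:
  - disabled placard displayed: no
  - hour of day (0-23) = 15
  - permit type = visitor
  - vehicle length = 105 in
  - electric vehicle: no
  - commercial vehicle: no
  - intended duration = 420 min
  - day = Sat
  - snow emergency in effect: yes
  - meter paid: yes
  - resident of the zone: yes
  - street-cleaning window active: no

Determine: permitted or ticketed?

Permitted

Atomic conditions:
  permit type ∈ {A, B, C}: visitor is not in the set → false
  vehicle length ≤ 357 in: 105 ≤ 357 is true
  NOT meter paid: yes → false
  resident of the zone: yes → true
  disabled placard displayed: no → false
  electric vehicle: no → false
  NOT street-cleaning window active: no → true
  NOT commercial vehicle: no → true
  day = Wed: Sat == Wed is false
  intended duration ≥ 67 min: 420 ≥ 67 is true
  hour of day (0-23) ≥ 18: 15 ≥ 18 is false
  snow emergency in effect: yes → true
  commercial vehicle: no → false
  vehicle length ≤ 91 in: 105 ≤ 91 is false
Combine:
[1.2] NOT true = false
[1] false AND false = false
[2.1] NOT false = true
[2.3] NOT false = true
[2] true AND true AND true = true
[3.3] NOT true = false
[3] false AND true AND false = false
[4.2] NOT true = false
[4] false AND false = false
[5.1] NOT false = true
[5.2] NOT true = false
[5.3] NOT false = true
[5] true AND false AND true = false
[6] false AND true = false
[7] false AND false = false
[root] false OR true OR false OR false OR false OR false OR false = true
Overall: true → permitted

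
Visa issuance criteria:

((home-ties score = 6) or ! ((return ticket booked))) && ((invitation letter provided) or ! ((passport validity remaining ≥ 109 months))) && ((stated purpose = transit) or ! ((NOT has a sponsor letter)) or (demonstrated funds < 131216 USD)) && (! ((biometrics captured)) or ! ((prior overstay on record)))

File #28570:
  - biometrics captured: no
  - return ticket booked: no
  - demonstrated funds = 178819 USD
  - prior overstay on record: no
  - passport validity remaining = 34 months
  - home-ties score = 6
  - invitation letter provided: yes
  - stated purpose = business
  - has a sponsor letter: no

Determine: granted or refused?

Refused

Atomic conditions:
  home-ties score = 6: 6 == 6 is true
  return ticket booked: no → false
  invitation letter provided: yes → true
  passport validity remaining ≥ 109 months: 34 ≥ 109 is false
  stated purpose = transit: business == transit is false
  NOT has a sponsor letter: no → true
  demonstrated funds < 131216 USD: 178819 < 131216 is false
  biometrics captured: no → false
  prior overstay on record: no → false
Combine:
[1.2] NOT false = true
[1] true OR true = true
[2.2] NOT false = true
[2] true OR true = true
[3.2] NOT true = false
[3] false OR false OR false = false
[4.1] NOT false = true
[4.2] NOT false = true
[4] true OR true = true
[root] true AND true AND false AND true = false
Overall: false → refused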